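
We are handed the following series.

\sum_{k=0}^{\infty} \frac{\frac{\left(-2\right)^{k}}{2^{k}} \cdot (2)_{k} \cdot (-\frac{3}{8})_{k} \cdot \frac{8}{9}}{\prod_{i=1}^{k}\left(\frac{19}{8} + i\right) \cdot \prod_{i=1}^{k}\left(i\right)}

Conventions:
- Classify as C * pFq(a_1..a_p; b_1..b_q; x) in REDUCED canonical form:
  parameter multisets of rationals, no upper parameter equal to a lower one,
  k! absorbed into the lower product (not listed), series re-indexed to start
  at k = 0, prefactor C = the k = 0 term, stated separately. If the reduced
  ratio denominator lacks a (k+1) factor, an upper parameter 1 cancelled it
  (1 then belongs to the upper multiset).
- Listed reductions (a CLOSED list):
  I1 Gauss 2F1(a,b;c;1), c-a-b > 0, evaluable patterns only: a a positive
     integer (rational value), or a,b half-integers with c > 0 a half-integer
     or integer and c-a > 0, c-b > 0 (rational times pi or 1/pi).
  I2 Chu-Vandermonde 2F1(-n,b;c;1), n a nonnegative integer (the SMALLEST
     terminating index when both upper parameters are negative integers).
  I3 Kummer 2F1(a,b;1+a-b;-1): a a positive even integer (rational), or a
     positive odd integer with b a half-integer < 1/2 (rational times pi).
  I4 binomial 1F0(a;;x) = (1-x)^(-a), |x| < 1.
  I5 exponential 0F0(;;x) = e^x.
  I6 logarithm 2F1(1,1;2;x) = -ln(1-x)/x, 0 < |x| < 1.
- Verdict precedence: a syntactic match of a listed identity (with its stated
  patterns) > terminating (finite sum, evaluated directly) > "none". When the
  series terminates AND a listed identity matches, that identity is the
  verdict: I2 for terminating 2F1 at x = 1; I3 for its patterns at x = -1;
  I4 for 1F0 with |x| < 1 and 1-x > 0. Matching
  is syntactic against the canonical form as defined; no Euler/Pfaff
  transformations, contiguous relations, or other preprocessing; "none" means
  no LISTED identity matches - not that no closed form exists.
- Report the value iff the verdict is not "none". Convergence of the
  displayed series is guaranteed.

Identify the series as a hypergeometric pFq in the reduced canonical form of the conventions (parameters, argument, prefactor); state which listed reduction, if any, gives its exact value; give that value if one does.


With C = \frac{8}{9}: the canonical form is 2F1(-\frac{3}{8}, 2; \frac{27}{8}; -1). Verdict: Kummer's theorem (I3) fires (x = -1; c = \frac{27}{8} equals 1+a-b for upper {-\frac{3}{8}, 2}: listed pattern). Sum: \frac{19}{18}.

First insight: x = -1 and the lower running product (C = 8/9, x = -1) is a rising factorial.
Consecutive-term ratio: r(k) = -1 * (k-\frac{3}{8}) (k+2) / [(k+\frac{27}{8}) (k+1)] - poly over poly, x = -1 from leading terms; C = \frac{8}{9} at k = 0.


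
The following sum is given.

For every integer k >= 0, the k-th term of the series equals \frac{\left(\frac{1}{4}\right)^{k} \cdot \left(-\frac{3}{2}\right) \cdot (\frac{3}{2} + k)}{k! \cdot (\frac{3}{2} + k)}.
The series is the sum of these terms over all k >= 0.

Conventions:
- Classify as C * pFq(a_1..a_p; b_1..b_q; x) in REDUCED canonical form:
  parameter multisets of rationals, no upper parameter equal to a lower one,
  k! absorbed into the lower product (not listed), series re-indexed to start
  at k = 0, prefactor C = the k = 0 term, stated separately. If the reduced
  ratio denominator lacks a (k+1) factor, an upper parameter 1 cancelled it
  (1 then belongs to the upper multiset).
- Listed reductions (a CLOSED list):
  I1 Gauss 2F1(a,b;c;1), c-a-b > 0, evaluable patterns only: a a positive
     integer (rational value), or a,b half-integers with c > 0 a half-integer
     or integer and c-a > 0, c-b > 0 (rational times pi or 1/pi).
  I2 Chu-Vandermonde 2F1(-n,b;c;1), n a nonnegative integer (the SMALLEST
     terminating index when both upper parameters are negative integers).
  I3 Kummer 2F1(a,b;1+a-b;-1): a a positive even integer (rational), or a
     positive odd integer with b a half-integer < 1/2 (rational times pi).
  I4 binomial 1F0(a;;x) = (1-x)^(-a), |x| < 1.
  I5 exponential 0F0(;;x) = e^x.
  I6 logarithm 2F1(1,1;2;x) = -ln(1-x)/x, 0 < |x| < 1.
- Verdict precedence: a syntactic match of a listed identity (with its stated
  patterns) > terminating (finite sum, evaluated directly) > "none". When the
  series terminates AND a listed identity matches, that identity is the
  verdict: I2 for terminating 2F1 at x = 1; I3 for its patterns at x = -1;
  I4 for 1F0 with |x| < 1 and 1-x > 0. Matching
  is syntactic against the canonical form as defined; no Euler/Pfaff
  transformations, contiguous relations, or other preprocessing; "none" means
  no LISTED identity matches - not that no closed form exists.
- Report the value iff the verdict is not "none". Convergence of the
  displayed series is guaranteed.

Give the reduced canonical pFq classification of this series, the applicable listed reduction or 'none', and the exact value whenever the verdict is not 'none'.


x = \frac{1}{4} here; the reduced form reads 0F0, upper {-}, lower {-}, C = -\frac{3}{2}. Verdict at x = \frac{1}{4}: the exponential series (I5) matches (the 0F0 exponential series at x = \frac{1}{4}). Hence: \left(-\frac{3}{2}\right) \cdot e^{\frac{1}{4}}.

Key step: t_0 being -\frac{3}{2}, the factor k + 3/2 cancels (top and bottom), leaving prefactor -3/2.
Term ratio: r(k) = \frac{1}{4} * 1 / [(k+1)] - rational in k. x = \frac{1}{4}; t_0 = -\frac{3}{2}; negate the roots.


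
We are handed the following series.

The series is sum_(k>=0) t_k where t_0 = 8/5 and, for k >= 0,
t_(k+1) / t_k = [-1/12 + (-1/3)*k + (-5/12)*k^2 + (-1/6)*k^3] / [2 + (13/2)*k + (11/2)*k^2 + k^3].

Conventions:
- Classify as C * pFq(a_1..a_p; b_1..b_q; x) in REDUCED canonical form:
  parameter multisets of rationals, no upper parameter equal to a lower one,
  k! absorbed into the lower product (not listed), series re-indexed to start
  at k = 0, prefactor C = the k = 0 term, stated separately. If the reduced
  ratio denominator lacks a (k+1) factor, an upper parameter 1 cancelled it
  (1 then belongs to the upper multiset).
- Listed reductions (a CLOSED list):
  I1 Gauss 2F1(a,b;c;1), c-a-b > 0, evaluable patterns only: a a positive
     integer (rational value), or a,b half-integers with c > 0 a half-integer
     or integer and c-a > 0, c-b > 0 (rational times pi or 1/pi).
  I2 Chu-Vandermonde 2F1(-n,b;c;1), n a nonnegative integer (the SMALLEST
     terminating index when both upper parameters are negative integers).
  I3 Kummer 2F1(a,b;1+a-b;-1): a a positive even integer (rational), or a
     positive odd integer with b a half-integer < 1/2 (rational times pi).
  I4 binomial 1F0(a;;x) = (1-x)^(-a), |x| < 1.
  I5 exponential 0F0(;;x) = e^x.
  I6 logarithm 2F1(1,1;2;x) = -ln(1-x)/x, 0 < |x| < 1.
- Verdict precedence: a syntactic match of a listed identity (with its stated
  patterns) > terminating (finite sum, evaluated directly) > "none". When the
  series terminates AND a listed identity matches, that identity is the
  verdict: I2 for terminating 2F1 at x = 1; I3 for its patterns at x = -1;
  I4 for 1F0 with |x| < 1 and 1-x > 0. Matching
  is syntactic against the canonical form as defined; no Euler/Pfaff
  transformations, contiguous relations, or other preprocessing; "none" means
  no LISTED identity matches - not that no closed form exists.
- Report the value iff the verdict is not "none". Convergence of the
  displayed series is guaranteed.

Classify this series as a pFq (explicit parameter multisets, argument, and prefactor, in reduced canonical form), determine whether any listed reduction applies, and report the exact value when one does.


At argument -1/6: a 2F1 with upper {1, 1}, lower {4}, scaled by C = 8/5. Verdict: none. Every listed pattern misses the 2F1 form at -1/6, upper {1, 1}.

Structural cue: t_0 = 8/5 here, and roots of the ratio polynomials (C = 8/5) are the negated parameters.
Ratio: r(k) = (-1/6) * (k+1) (k+1) / [(k+4) (k+1)] - rational in k, leading ratio (-1/6); with t_0 = 8/5, classification follows.


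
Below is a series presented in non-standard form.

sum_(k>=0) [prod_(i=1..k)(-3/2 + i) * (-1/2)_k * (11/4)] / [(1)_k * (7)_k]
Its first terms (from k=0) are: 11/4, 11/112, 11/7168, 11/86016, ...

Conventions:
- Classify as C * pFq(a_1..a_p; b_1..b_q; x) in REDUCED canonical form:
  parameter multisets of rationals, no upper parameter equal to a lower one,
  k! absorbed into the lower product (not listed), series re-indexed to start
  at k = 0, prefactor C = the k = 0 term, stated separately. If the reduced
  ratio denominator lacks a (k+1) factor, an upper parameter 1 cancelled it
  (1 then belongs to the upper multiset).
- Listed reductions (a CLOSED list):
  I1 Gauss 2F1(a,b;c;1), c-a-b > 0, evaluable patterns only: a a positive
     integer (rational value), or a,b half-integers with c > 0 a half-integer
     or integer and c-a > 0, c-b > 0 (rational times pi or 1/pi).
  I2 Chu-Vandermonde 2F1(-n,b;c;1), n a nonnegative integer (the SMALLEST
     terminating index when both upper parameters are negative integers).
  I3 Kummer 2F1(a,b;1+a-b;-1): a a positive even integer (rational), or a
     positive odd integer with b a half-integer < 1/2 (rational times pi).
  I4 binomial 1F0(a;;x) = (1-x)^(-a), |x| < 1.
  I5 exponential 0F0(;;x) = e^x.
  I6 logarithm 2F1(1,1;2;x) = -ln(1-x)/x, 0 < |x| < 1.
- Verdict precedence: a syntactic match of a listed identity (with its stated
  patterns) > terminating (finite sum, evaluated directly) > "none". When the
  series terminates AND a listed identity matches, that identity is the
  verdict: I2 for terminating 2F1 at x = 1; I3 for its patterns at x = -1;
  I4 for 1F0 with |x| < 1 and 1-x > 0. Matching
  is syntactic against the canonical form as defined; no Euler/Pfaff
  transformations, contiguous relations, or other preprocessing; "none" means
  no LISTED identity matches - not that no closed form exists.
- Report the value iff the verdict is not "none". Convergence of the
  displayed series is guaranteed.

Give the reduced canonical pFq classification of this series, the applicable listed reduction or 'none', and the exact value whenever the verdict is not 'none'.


The tell: x = 1 and the running product (C = 11/4, x = 1) telescopes to a rising factorial.
Term ratio: r(k) = 1 * (k-1/2) (k-1/2) / [(k+7) (k+1)] - rational in k. x = 1; t_0 = 11/4; negate the roots.

With C = 11/4: the canonical form is 2F1(-1/2, -1/2; 7; 1). Verdict: Gauss (I1, half-integer pattern) applies (x = 1; upper {-1/2, -1/2} half-integers, c = 7 in the evaluable pattern). Hence: (1048576/117117) / pi.


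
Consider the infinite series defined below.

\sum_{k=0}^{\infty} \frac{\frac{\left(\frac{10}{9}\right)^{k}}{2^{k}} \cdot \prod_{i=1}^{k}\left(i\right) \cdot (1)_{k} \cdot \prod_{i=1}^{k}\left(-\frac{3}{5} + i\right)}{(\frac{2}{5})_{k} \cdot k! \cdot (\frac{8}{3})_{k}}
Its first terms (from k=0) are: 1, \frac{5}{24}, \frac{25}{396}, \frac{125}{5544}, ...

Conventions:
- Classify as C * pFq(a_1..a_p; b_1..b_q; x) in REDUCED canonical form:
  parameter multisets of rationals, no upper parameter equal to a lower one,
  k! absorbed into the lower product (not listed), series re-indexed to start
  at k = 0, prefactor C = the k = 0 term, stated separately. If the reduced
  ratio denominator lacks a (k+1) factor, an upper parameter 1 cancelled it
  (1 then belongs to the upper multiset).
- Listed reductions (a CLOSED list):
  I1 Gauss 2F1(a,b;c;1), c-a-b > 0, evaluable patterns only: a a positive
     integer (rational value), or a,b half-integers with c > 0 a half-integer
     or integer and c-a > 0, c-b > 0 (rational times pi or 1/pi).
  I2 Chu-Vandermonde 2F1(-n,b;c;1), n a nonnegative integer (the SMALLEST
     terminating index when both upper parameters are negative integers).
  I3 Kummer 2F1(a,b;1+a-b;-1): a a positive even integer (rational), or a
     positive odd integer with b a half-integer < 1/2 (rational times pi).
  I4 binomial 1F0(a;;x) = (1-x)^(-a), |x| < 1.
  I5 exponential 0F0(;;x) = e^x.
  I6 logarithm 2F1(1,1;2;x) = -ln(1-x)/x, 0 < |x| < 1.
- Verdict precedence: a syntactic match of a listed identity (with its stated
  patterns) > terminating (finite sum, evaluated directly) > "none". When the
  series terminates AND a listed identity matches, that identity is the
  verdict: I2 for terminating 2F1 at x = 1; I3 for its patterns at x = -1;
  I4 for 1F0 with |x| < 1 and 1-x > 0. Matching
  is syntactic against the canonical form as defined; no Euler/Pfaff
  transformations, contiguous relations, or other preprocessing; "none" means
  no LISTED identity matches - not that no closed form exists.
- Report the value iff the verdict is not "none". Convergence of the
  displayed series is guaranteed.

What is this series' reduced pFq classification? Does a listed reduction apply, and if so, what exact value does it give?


First insight: t_0 being 1, the running product (C = 1, x = 5/9) telescopes to a rising factorial.
Ratio: r(k) = \frac{5}{9} * (k+1) (k+1) / [(k+\frac{8}{3}) (k+1)] - rational; roots negated = parameters, x = \frac{5}{9}, C = 1.

The series (x = \frac{5}{9}) is 2F1: upper {1, 1}, lower {\frac{8}{3}}, prefactor 1. Verdict: none here - no I1-I6 shape fits x = \frac{5}{9} with lower {\frac{8}{3}}.


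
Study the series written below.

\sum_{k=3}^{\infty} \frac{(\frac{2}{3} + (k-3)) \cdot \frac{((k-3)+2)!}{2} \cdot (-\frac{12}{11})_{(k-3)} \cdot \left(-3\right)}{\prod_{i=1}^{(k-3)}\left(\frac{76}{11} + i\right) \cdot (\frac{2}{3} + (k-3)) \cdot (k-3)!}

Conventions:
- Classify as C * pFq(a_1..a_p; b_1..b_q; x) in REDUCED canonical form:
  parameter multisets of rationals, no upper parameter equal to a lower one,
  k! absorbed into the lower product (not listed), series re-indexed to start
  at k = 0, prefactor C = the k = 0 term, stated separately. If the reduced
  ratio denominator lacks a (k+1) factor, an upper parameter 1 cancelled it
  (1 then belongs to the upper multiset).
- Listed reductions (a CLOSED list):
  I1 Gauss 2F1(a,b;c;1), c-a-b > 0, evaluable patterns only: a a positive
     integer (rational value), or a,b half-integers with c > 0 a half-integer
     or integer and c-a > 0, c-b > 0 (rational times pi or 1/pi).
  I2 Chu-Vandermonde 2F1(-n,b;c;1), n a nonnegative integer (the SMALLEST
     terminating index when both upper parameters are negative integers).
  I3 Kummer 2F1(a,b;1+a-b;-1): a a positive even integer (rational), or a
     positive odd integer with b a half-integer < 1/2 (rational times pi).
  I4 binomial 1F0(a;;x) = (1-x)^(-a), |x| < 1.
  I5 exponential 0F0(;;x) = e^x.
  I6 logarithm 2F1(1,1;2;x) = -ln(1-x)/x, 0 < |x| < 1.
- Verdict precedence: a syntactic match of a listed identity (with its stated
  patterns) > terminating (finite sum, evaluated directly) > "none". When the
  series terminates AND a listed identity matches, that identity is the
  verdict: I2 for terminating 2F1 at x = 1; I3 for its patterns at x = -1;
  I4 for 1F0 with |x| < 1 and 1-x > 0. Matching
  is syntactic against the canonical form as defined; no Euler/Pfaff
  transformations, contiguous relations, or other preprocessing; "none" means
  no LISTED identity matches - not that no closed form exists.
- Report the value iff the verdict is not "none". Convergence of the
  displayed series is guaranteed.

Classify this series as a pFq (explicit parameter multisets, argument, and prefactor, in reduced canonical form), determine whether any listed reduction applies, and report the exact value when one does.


x = 1 here; the reduced form reads 2F1, upper {-\frac{12}{11}, 3}, lower {\frac{87}{11}}, C = -3. Verdict: Gauss's theorem (I1) fires (x = 1: the Gamma ratio telescopes since c-a-b = 6 > 0 and a = 3 in Z>0). Hence: -\frac{33345}{18634}.

Key step: x = 1 and the lower running product (C = -3, x = 1) is a rising factorial.
Term ratio: r(k) = 1 * (k-\frac{12}{11}) (k+3) / [(k+\frac{87}{11}) (k+1)] ; factor over Q: parameters, x = 1, and C = -3.


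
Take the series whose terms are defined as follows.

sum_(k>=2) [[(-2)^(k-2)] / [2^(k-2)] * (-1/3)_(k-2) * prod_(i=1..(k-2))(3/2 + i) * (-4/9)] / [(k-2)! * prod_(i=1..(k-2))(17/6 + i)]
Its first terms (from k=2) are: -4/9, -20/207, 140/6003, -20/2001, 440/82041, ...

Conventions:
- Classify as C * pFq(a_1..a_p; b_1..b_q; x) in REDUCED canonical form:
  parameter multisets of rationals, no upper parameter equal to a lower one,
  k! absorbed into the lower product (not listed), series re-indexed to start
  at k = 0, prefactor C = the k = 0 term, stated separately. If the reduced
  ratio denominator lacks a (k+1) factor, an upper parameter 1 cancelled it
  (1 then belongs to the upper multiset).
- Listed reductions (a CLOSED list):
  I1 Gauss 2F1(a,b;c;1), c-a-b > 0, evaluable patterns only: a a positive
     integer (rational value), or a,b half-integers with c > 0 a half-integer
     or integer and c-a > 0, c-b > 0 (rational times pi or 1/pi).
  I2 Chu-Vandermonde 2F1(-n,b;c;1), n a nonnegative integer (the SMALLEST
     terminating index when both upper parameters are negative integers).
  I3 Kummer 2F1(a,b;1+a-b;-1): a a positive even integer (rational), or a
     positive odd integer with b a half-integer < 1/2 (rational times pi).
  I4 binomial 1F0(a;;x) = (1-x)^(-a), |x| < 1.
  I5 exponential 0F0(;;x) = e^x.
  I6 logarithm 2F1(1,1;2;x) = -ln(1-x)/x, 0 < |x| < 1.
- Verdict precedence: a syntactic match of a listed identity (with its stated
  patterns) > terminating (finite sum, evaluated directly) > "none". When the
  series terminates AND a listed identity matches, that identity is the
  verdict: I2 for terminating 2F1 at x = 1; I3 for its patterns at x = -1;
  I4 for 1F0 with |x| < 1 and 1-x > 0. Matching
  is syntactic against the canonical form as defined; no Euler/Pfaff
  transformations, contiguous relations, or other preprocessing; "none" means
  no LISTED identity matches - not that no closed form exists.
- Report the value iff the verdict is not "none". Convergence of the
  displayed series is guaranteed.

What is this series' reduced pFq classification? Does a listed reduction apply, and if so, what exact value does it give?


The series (x = -1) is 2F1: upper {-1/3, 5/2}, lower {23/6}, prefactor -4/9. Verdict: none - at argument -1 the multisets {-1/3, 5/2} ; {23/6} match no listed identity.

The tell: t_0 = -4/9 here, and the two k-th powers (prefactor -4/9) combine into one argument.
Ratio: r(k) = (-1) * (k-1/3) (k+5/2) / [(k+23/6) (k+1)] - rational in k. x = (-1); t_0 = -4/9; negate the roots.


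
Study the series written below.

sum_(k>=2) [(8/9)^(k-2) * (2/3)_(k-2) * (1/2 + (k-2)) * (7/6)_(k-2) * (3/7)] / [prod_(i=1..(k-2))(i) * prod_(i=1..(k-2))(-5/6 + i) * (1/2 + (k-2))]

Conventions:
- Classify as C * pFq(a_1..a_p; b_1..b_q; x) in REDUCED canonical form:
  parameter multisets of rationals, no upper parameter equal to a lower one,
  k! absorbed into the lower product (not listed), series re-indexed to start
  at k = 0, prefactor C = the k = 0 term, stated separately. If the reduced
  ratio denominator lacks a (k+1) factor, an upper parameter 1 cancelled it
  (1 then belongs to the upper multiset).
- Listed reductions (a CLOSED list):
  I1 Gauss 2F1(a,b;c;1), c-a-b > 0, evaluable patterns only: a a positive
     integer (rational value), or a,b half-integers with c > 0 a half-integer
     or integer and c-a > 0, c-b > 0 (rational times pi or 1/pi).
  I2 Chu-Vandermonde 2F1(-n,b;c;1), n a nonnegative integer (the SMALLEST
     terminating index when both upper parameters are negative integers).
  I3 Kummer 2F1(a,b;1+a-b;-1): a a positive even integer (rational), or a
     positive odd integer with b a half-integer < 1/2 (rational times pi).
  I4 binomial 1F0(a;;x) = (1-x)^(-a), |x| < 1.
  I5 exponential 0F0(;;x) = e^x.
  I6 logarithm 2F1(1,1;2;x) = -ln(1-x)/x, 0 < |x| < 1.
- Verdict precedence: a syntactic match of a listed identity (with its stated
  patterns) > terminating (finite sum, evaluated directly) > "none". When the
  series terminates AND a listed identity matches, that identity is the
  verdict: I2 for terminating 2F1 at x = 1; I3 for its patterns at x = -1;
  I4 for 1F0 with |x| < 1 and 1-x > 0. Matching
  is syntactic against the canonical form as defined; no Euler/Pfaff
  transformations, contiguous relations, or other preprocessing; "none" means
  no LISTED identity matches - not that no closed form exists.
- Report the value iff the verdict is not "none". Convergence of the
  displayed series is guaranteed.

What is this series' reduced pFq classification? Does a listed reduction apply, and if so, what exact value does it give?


The series (x = 8/9) is 2F1: upper {2/3, 7/6}, lower {1/6}, prefactor 3/7. Verdict: none. Every listed pattern misses the 2F1 form at 8/9, upper {2/3, 7/6}.

Structural cue: x = (8/9) and the lower running product (C = 3/7) is a rising factorial.
Term ratio: r(k) = (8/9) * (k+2/3) (k+7/6) / [(k+1/6) (k+1)] - poly over poly, x = (8/9) from leading terms; C = 3/7 at k = 0.


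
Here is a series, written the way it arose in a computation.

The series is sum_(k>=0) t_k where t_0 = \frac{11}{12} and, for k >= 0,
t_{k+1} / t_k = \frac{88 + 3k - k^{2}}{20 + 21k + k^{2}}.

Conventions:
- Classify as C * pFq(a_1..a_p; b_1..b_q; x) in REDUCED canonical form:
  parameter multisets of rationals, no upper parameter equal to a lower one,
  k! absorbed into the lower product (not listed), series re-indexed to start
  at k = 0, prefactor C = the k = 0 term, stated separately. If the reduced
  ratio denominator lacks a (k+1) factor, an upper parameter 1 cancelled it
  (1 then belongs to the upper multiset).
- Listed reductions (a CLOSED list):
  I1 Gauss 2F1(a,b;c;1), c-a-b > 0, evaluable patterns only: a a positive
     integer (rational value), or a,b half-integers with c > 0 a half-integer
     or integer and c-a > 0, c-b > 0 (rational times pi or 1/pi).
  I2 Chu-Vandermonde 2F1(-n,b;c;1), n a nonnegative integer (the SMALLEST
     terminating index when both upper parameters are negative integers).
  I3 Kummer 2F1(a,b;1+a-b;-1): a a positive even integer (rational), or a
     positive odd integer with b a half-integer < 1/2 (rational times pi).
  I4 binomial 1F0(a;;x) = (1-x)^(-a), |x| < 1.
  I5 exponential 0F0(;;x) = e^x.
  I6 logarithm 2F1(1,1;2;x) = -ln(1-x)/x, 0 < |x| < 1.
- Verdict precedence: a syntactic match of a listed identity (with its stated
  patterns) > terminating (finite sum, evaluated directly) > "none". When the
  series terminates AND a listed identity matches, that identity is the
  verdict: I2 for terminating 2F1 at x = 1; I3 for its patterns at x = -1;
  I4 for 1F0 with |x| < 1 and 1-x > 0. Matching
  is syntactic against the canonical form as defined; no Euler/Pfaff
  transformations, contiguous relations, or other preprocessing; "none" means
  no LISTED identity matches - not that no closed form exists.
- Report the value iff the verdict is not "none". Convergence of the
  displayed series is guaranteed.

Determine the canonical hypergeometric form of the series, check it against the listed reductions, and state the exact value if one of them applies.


This is \frac{11}{12} * 2F1(-11, 8; 20; -1) in reduced canonical form. Verdict: Kummer (I3) applies (x = -1; c = 20 equals 1+a-b for upper {-11, 8}: listed pattern). Its exact value is \frac{3553}{70}.

Structural cue: t_0 = \frac{11}{12} here, and factor the ratio over Q (C = 11/12, x = -1): negated roots = parameters.
Consecutive-term ratio: r(k) = -1 * (k-11) (k+8) / [(k+20) (k+1)] - rational in k, leading ratio -1; with t_0 = \frac{11}{12}, classification follows.


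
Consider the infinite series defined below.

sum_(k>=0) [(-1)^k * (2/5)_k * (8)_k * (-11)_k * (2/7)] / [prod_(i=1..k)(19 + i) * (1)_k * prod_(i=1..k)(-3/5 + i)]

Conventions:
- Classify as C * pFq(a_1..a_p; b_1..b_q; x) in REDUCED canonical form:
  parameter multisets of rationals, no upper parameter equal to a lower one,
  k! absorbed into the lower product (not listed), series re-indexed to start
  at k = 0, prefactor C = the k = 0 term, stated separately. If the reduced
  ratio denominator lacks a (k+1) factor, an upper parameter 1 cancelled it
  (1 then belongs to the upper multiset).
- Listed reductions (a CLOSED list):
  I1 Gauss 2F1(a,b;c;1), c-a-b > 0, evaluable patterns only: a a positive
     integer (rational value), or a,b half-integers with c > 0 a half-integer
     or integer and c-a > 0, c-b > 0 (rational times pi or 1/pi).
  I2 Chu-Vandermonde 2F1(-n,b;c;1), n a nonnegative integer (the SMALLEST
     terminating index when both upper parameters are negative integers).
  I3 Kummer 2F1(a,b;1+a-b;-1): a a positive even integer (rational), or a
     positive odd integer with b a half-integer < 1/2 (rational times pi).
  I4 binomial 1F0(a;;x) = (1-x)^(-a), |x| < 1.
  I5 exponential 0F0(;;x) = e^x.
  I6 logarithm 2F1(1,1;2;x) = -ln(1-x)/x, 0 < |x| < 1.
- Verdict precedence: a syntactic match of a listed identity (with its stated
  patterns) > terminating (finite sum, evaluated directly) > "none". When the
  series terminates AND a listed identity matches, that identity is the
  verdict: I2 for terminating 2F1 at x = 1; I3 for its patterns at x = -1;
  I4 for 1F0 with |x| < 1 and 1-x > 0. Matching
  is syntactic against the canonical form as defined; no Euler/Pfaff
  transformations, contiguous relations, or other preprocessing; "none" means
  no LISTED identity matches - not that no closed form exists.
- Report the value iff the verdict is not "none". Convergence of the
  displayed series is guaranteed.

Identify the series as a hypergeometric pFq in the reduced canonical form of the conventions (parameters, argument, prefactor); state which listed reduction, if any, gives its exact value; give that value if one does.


x = -1 here; the reduced form reads 2F1, upper {-11, 8}, lower {20}, C = 2/7. Verdict: the Kummer evaluation I3 matches (x = -1; c = 20 equals 1+a-b for upper {-11, 8}: listed pattern). Sum: 3876/245.

Key observation: with t_0 = 2/7, the lower running product (C = 2/7) is a rising factorial.
Adjacent-term ratio: r(k) = (-1) * (k-11) (k+8) / [(k+20) (k+1)] - rational in k, leading ratio (-1); with t_0 = 2/7, classification follows.


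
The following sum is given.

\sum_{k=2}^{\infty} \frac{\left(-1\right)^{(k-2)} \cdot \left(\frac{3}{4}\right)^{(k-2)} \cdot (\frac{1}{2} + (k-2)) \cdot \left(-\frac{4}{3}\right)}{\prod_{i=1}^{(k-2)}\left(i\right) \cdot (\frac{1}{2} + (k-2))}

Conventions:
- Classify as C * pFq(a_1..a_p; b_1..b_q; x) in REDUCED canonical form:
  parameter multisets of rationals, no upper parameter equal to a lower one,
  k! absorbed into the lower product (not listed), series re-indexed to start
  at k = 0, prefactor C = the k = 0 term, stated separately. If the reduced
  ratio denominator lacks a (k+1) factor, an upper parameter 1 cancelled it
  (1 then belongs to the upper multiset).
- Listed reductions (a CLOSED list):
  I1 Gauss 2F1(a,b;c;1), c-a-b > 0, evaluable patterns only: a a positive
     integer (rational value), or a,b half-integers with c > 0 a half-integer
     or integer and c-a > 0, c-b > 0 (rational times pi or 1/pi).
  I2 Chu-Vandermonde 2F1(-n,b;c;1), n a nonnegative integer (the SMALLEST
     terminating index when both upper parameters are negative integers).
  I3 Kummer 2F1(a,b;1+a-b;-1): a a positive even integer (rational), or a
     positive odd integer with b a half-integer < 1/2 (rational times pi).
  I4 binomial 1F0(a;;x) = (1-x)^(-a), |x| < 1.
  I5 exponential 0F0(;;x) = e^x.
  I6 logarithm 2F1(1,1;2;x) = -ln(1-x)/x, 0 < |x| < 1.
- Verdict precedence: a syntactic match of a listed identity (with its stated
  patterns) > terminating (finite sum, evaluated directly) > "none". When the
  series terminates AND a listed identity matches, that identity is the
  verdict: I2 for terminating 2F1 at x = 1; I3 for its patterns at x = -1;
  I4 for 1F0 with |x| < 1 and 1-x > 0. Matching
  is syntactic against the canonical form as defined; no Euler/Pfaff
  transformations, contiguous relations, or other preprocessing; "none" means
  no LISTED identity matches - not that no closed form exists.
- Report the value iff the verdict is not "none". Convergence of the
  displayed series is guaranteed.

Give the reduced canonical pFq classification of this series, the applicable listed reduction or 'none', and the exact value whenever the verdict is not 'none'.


The tell: x = -\frac{3}{4} and the product of the first k integers (C = -4/3, x = -3/4) is k!.
Adjacent-term ratio: r(k) = -\frac{3}{4} * 1 / [(k+1)] - poly over poly, x = -\frac{3}{4} from leading terms; C = -\frac{4}{3} at k = 0.

Canonical form: C = -\frac{4}{3} times 0F0 with upper {-}, lower {-}, x = -\frac{3}{4}. Verdict: exponential (I5) matches (the 0F0 exponential series at x = -\frac{3}{4}). Sum: \left(-\frac{4}{3}\right) \cdot e^{-\frac{3}{4}}.


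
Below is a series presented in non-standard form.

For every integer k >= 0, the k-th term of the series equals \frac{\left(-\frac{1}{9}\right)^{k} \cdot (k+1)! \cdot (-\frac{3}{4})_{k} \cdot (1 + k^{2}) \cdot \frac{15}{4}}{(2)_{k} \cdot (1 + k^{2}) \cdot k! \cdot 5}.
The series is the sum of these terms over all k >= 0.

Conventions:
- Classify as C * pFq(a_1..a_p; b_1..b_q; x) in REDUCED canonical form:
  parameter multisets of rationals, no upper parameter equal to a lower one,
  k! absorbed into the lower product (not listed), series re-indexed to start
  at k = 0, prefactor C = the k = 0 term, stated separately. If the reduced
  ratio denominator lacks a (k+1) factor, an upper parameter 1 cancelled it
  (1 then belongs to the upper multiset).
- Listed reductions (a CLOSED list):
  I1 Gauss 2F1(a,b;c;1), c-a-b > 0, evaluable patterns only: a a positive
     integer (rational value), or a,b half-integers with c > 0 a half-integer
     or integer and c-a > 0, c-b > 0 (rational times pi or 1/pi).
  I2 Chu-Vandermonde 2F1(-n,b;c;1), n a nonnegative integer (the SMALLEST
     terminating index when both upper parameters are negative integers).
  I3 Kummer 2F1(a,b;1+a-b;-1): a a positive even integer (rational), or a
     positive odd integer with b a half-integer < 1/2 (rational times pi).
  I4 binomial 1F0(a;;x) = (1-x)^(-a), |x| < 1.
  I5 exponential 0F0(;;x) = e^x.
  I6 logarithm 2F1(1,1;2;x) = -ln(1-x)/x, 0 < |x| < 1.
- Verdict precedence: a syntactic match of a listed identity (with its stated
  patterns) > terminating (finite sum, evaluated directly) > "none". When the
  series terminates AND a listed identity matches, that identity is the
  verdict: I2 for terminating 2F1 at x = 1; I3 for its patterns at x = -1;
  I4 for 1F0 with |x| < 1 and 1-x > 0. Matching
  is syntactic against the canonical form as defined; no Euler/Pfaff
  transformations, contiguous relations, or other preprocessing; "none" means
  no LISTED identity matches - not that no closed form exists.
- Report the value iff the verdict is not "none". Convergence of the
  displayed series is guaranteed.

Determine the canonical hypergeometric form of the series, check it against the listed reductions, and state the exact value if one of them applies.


Canonical form: C = \frac{3}{4} times 1F0 with upper {-\frac{3}{4}}, lower {-}, x = -\frac{1}{9}. Verdict: this is the I4 binomial reduction (the 1F0 binomial series: exponent 3/4, x = -\frac{1}{9}). Exact value: \frac{3}{4} \cdot \left(\frac{10}{9}\right)^{\frac{3}{4}}.

The tell: from the first term \frac{3}{4}: the constant factors (C = 3/4) combine into one prefactor.
Step ratio: r(k) = -\frac{1}{9} * (k-\frac{3}{4}) / [(k+1)] - rational; roots negated = parameters, x = -\frac{1}{9}, C = \frac{3}{4}.


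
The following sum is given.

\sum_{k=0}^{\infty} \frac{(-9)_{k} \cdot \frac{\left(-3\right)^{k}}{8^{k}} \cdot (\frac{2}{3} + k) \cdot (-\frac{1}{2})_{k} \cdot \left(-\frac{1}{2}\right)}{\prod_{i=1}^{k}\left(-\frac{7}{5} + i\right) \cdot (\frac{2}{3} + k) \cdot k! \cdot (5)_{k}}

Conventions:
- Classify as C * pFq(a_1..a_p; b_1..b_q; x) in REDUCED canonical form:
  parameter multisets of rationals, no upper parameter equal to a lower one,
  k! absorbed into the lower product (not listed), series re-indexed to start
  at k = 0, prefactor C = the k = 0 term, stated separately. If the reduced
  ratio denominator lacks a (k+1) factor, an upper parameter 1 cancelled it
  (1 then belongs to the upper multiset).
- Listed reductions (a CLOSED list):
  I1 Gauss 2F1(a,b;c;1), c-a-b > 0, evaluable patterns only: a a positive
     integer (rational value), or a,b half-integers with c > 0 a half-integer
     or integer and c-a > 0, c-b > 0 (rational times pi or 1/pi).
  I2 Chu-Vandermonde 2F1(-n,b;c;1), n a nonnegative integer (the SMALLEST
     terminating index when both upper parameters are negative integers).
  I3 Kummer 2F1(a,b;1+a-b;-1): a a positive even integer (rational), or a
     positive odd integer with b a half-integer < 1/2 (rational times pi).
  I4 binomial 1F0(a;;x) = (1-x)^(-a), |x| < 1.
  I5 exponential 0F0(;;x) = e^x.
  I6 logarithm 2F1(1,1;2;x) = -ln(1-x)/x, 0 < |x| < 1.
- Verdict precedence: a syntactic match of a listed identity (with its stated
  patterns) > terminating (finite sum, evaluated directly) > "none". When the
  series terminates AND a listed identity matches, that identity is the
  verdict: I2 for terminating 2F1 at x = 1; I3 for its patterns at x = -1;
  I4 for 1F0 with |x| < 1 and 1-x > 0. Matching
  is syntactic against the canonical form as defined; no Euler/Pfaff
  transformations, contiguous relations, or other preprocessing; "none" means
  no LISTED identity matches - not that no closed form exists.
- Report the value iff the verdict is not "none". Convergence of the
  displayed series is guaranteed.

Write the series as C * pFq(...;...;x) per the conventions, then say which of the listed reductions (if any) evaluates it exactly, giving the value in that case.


Classification (C = -\frac{1}{2}): 2F2 with upper {-9, -\frac{1}{2}}, lower {-\frac{2}{5}, 5}, argument x = -\frac{3}{8}. Verdict: terminating - upper -9 stops the sum at k = 9; the 10 terms are added exactly. Its exact value is -\frac{2010999365193488894207}{1970041110198067658752}.

Key step: from the first term -\frac{1}{2}: k + 2/3 divides numerator and denominator alike; C = -1/2 after cancelling.
Term ratio: r(k) = -\frac{3}{8} * (k-9) (k-\frac{1}{2}) / [(k-\frac{2}{5}) (k+5) (k+1)] - poly over poly, x = -\frac{3}{8} from leading terms; C = -\frac{1}{2} at k = 0.


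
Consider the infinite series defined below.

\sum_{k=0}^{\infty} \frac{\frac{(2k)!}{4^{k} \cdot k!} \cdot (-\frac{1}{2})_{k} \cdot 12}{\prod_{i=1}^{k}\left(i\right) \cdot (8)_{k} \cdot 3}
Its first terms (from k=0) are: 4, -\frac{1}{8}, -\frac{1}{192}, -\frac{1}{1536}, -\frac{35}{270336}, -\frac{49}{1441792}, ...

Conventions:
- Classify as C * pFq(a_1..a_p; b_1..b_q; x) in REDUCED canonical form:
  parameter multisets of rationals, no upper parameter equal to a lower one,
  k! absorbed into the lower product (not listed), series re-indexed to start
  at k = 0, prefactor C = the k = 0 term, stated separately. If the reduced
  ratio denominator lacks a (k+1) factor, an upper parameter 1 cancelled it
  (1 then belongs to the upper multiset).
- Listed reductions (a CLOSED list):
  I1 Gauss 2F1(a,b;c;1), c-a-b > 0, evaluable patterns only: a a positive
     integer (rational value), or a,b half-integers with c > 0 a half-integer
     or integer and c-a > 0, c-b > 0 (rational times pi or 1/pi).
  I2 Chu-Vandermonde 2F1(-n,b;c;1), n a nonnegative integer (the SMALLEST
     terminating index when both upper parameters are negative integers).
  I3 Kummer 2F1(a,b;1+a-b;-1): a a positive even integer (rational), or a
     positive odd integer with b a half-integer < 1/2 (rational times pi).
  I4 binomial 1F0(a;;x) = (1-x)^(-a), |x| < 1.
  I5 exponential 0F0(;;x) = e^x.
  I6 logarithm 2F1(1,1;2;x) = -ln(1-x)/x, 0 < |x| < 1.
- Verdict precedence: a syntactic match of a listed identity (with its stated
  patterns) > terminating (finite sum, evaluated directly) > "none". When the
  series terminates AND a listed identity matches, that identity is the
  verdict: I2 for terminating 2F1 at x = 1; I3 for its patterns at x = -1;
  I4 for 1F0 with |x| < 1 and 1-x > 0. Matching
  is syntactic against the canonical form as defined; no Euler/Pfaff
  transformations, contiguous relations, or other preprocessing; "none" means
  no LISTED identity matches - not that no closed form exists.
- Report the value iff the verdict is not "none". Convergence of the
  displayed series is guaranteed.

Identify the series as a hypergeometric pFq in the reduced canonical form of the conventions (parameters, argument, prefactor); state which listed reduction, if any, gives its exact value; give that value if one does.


Canonical form: C = 4 times 2F1 with upper {-\frac{1}{2}, \frac{1}{2}}, lower {8}, x = 1. Verdict: the half-integer Gauss pattern (I1) applies (x = 1; upper {-\frac{1}{2}, \frac{1}{2}} half-integers, c = 8 in the evaluable pattern). Its exact value is \frac{33554432}{2760615} / \pi.

Key step: x = 1 and the product of the first k integers (prefactor 4) is k!.
Ratio: r(k) = 1 * (k-\frac{1}{2}) (k+\frac{1}{2}) / [(k+8) (k+1)] - rational in k, leading ratio 1; with t_0 = 4, classification follows.


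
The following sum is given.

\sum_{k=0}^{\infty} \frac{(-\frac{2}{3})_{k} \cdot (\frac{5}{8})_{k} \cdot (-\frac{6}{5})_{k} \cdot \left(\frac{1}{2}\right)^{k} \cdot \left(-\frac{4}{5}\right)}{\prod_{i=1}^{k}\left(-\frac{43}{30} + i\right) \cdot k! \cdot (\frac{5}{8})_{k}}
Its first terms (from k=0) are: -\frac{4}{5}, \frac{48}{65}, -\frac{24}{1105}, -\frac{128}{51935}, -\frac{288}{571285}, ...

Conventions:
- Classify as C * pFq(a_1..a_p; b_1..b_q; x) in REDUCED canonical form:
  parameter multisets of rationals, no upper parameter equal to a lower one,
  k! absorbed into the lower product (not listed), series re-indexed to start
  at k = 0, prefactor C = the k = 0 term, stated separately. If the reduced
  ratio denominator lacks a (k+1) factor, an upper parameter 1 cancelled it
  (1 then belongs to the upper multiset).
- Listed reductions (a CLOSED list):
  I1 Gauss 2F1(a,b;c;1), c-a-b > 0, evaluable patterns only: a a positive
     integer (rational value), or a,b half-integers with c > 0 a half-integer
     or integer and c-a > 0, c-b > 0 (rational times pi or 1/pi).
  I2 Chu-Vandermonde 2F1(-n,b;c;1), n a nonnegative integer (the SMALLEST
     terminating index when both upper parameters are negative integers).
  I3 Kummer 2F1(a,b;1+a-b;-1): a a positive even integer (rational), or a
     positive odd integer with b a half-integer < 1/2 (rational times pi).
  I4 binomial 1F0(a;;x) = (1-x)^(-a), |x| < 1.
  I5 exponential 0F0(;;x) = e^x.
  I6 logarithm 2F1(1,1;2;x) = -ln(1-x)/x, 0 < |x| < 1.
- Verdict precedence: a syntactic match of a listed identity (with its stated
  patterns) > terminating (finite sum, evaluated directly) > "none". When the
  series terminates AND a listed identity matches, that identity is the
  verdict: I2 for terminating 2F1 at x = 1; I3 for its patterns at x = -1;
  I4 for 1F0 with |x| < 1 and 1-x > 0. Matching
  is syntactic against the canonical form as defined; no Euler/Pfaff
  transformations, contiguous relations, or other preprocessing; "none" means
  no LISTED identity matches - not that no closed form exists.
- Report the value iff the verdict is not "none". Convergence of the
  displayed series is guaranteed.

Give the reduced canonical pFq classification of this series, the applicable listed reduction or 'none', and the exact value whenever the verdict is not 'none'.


Reduced: x = \frac{1}{2}, 2F1, upper = {-\frac{6}{5}, -\frac{2}{3}}, lower = {-\frac{13}{30}}, C = -\frac{4}{5}. Verdict: none here - no I1-I6 shape fits x = \frac{1}{2} with lower {-\frac{13}{30}}.

First insight: with t_0 = -\frac{4}{5}, the lower running product (prefactor -4/5) is a rising factorial.
Consecutive-term ratio: r(k) = \frac{1}{2} * (k-\frac{6}{5}) (k-\frac{2}{3}) / [(k-\frac{13}{30}) (k+1)] - poly over poly, x = \frac{1}{2} from leading terms; C = -\frac{4}{5} at k = 0.


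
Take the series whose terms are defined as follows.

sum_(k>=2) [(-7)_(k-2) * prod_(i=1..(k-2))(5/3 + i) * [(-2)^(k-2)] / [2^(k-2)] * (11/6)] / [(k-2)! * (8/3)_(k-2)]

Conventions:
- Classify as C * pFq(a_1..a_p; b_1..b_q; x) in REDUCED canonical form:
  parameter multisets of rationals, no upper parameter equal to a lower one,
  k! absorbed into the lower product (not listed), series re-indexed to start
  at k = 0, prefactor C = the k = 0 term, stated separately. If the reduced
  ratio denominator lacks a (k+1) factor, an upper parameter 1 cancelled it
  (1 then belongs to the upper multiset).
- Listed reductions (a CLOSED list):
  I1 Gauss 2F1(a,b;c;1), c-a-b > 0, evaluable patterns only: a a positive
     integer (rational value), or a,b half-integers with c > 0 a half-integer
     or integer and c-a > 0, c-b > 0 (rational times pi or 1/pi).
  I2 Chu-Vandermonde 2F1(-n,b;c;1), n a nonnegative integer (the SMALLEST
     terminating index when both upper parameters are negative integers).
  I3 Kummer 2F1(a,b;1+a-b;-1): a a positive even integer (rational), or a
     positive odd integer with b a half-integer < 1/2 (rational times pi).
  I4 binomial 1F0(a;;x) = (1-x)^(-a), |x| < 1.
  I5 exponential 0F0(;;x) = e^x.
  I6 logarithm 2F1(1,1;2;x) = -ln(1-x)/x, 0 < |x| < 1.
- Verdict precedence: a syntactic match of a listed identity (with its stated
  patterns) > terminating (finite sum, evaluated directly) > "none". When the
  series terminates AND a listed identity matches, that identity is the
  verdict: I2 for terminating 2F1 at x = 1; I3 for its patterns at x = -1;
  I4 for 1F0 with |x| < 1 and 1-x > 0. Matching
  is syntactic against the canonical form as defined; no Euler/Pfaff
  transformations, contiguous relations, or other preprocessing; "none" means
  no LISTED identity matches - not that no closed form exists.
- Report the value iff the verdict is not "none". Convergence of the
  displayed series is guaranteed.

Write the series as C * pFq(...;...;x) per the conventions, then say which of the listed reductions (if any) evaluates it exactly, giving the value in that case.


x = -1 here; the reduced form reads 1F0, upper {-7}, lower {-}, C = 11/6. Verdict: terminating - no listed pattern fits, but -7 in the upper list cuts the series at k = 7; direct evaluation. Hence: 704/3.

Key step: x = (-1) and the two k-th powers (prefactor 11/6) combine into one argument.
Adjacent-term ratio: r(k) = (-1) * (k-7) / [(k+1)] ; factor over Q: parameters, x = (-1), and C = 11/6.
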